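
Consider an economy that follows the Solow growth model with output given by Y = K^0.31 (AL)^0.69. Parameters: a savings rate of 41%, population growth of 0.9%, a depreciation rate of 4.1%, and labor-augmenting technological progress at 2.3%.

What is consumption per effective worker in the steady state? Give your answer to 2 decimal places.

Steady state requires s·f(k) = (n + g + δ)·k, i.e. s·k^α = (n + g + δ)·k.
Rearranging, k^(1−α) = s / (n + g + δ).
k^0.69 = 0.41 / (0.009 + 0.023 + 0.041) = 0.41 / 0.073 = 5.6164
k* = 5.6164^(1/0.69) ≈ 12.1947
y* = (k*)^α = 12.1947^0.31 ≈ 2.1713
c* = (1 − s)·y* = (1 − 0.41) × 2.1713 ≈ 1.2811

c* ≈ 1.28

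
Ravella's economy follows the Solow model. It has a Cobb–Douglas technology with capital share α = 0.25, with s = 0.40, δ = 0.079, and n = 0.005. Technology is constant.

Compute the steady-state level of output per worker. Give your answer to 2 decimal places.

y* = 1.68

At the steady state, Δk = 0, so s·k^α = (n + δ)·k.
Rearranging, k^(1−α) = s / (n + δ).
k^0.75 = 0.40 / (0.005 + 0.079) = 0.40 / 0.084 = 4.7619
k* = 4.7619^(1/0.75) ≈ 8.0114
y* = (k*)^α = 8.0114^0.25 ≈ 1.6824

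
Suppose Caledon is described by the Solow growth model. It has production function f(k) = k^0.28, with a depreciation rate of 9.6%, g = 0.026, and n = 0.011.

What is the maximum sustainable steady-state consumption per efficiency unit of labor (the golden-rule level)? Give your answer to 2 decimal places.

At the golden rule, f'(k) = n + g + δ, so α·k^(α−1) = n + g + δ and k_gold = (α/(n + g + δ))^(1/(1−α)).
k_gold = (0.28/0.133)^(1/0.72) = 2.1053^1.3889 ≈ 2.8122
c_gold = f(k_gold) − (n + g + δ)·k_gold = 1.3358 − 0.133×2.8122 ≈ 0.9618

c_gold ≈ 0.96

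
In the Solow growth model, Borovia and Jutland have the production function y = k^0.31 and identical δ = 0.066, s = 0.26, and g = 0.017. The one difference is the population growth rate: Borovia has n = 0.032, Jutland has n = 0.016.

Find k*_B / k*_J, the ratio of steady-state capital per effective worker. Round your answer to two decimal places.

Steady-state k* = [s/(n + g + δ)]^(1/(1−α)), so the ratio is [ (s_B/(n + g + δ)_B) / (s_J/(n + g + δ)_J) ]^1.4493.
s_B/(n + g + δ)_B = 0.26/0.115 = 2.2609; s_J/(n + g + δ)_J = 0.26/0.099 = 2.6263.
Ratio = (2.2609/2.6263)^1.4493 = 0.8609^1.4493 ≈ 0.8049

ratio ≈ 0.80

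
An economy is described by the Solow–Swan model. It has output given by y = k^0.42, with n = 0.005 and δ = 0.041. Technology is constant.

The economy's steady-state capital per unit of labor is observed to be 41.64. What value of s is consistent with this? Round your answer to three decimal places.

In steady state, investment equals break-even investment: s·k^α = (n + δ)·k.
So s / (n + δ) = (k*)^(1−α) = 41.64^0.58 = 8.6959.
Therefore s = 8.6959 × (n + δ) = 8.6959 × 0.046 = 0.4000.

s ≈ 0.400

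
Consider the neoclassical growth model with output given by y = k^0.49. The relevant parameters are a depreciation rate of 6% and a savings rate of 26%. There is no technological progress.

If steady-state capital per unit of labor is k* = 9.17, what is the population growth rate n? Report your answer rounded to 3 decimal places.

n ≈ 0.024

Steady state requires s·f(k) = (n + δ)·k, i.e. s·k^α = (n + δ)·k.
So s / (n + δ) = (k*)^(1−α) = 9.17^0.51 = 3.0961.
Therefore n + δ = s / 3.0961 = 0.26 / 3.0961 = 0.0840, so n = 0.0840 − 0.060 = 0.0240.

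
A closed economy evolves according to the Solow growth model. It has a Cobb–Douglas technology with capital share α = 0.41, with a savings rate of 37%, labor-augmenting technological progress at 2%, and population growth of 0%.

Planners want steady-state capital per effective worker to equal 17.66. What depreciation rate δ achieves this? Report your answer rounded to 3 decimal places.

Steady state requires s·f(k) = (n + g + δ)·k, i.e. s·k^α = (n + g + δ)·k.
So s / (n + g + δ) = (k*)^(1−α) = 17.66^0.59 = 5.4416.
Therefore n + g + δ = s / 5.4416 = 0.37 / 5.4416 = 0.0680, so δ = 0.0680 − 0.020 = 0.0480.

δ ≈ 0.048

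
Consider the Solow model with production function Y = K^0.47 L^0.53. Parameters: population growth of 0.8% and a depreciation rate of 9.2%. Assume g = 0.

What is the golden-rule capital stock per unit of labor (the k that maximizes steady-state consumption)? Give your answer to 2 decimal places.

k_gold ≈ 18.54

The golden rule sets f'(k) = n + δ, i.e. α·k^(α−1) = n + δ.
So k^(1−α) = α / (n + δ) = 0.47 / 0.100 = 4.7000.
k_gold = 4.7000^(1/0.53) ≈ 18.5400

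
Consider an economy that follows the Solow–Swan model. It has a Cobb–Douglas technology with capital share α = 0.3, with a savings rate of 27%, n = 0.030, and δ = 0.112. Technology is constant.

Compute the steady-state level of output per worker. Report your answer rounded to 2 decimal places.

At the steady state, Δk = 0, so s·k^α = (n + δ)·k.
Dividing both sides by k: k^(1−α) = s / (n + δ).
k^0.7 = 0.27 / (0.030 + 0.112) = 0.27 / 0.142 = 1.9014
k* = 1.9014^(1/0.7) ≈ 2.5042
y* = (k*)^α = 2.5042^0.3 ≈ 1.3170

y* = 1.32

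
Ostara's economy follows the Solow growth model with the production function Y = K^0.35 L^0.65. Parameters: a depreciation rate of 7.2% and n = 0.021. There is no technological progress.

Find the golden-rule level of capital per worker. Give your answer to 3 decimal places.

k_gold ≈ 7.683

The golden rule sets f'(k) = n + δ, i.e. α·k^(α−1) = n + δ.
So k^(1−α) = α / (n + δ) = 0.35 / 0.093 = 3.7634.
k_gold = 3.7634^(1/0.65) ≈ 7.6826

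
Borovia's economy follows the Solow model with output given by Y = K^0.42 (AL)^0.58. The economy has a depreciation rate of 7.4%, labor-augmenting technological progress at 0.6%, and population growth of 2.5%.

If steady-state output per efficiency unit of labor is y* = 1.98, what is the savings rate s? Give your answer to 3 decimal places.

s ≈ 0.270

Steady state requires s·f(k) = (n + g + δ)·k, i.e. s·k^α = (n + g + δ)·k.
Since y* = [s/(n + g + δ)]^(α/(1−α)), we have s/(n + g + δ) = (y*)^((1−α)/α) = 1.98^1.381 = 2.5686.
Therefore s = 2.5686 × (n + g + δ) = 2.5686 × 0.105 = 0.2697.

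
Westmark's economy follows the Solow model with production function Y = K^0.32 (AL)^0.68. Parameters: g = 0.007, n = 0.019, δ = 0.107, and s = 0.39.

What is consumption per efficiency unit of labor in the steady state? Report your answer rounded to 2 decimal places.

Steady state requires s·f(k) = (n + g + δ)·k, i.e. s·k^α = (n + g + δ)·k.
Rearranging, k^(1−α) = s / (n + g + δ).
k^0.68 = 0.39 / (0.019 + 0.007 + 0.107) = 0.39 / 0.133 = 2.9323
k* = 2.9323^(1/0.68) ≈ 4.8649
y* = (k*)^α = 4.8649^0.32 ≈ 1.6591
c* = (1 − s)·y* = (1 − 0.39) × 1.6591 ≈ 1.0121

c* = 1.01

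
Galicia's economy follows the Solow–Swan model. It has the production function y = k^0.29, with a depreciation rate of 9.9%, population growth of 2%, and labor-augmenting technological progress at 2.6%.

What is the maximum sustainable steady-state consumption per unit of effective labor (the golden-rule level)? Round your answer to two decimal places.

At the golden rule, f'(k) = n + g + δ, so α·k^(α−1) = n + g + δ and k_gold = (α/(n + g + δ))^(1/(1−α)).
k_gold = (0.29/0.145)^(1/0.71) = 2.0000^1.4085 ≈ 2.6546
c_gold = f(k_gold) − (n + g + δ)·k_gold = 1.3273 − 0.145×2.6546 ≈ 0.9424

c_gold ≈ 0.94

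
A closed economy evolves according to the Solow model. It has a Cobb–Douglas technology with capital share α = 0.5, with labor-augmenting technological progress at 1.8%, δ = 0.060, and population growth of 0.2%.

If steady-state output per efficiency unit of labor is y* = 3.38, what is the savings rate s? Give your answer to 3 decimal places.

s ≈ 0.270

At the steady state, Δk = 0, so s·k^α = (n + g + δ)·k.
Since y* = [s/(n + g + δ)]^(α/(1−α)), we have s/(n + g + δ) = (y*)^((1−α)/α) = 3.38^1 = 3.3800.
Therefore s = 3.3800 × (n + g + δ) = 3.3800 × 0.080 = 0.2704.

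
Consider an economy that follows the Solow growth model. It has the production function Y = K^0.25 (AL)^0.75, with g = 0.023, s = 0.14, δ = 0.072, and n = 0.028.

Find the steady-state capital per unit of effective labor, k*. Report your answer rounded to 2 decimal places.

k* ≈ 1.19

Steady state requires s·f(k) = (n + g + δ)·k, i.e. s·k^α = (n + g + δ)·k.
Dividing both sides by k: k^(1−α) = s / (n + g + δ).
k^0.75 = 0.14 / (0.028 + 0.023 + 0.072) = 0.14 / 0.123 = 1.1382
k* = 1.1382^(1/0.75) ≈ 1.1884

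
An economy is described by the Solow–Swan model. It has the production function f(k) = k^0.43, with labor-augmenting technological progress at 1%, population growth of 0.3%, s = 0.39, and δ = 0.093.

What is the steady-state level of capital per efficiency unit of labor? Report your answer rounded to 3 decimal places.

k* = 9.830

Steady state requires s·f(k) = (n + g + δ)·k, i.e. s·k^α = (n + g + δ)·k.
Rearranging, k^(1−α) = s / (n + g + δ).
k^0.57 = 0.39 / (0.003 + 0.010 + 0.093) = 0.39 / 0.106 = 3.6792
k* = 3.6792^(1/0.57) ≈ 9.8299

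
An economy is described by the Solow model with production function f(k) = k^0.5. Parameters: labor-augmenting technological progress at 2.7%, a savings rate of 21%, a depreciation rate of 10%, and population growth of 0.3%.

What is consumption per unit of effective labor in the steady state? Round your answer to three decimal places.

In steady state, investment equals break-even investment: s·k^α = (n + g + δ)·k.
Dividing both sides by k: k^(1−α) = s / (n + g + δ).
k^0.5 = 0.21 / (0.003 + 0.027 + 0.100) = 0.21 / 0.130 = 1.6154
k* = 1.6154^(1/0.5) ≈ 2.6095
y* = (k*)^α = 2.6095^0.5 ≈ 1.6154
c* = (1 − s)·y* = (1 − 0.21) × 1.6154 ≈ 1.2762

c* = 1.276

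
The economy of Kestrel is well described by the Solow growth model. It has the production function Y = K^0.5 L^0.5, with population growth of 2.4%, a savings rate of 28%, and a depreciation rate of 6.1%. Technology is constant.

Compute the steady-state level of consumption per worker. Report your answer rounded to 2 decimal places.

c* = 2.37

Steady state requires s·f(k) = (n + δ)·k, i.e. s·k^α = (n + δ)·k.
Dividing both sides by k: k^(1−α) = s / (n + δ).
k^0.5 = 0.28 / (0.024 + 0.061) = 0.28 / 0.085 = 3.2941
k* = 3.2941^(1/0.5) ≈ 10.8511
y* = (k*)^α = 10.8511^0.5 ≈ 3.2941
c* = (1 − s)·y* = (1 − 0.28) × 3.2941 ≈ 2.3718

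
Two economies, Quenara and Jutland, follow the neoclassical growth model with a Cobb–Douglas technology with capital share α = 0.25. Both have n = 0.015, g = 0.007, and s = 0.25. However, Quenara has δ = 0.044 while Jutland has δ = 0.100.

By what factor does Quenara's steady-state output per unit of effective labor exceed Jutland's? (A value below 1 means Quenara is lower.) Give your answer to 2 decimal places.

ratio ≈ 1.23

Steady-state y* = [s/(n + g + δ)]^(α/(1−α)), so the ratio is [ (s_Q/(n + g + δ)_Q) / (s_J/(n + g + δ)_J) ]^0.3333.
s_Q/(n + g + δ)_Q = 0.25/0.066 = 3.7879; s_J/(n + g + δ)_J = 0.25/0.122 = 2.0492.
Ratio = (3.7879/2.0492)^0.3333 = 1.8485^0.3333 ≈ 1.2272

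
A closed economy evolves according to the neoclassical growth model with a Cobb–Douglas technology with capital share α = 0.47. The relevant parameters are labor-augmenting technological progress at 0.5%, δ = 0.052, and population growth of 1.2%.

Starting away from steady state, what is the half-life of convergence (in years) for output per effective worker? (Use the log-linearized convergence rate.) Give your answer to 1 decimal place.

Near the steady state the convergence rate is λ = (1 − α)(n + g + δ).
λ = (1 − 0.47) × 0.069 = 0.53 × 0.069 = 0.03657
Half-life = ln 2 / λ = 0.6931 / 0.03657 ≈ 18.95 years

about 19.0 years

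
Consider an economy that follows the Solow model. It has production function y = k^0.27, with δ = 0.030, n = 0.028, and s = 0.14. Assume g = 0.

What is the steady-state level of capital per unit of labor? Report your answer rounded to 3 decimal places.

k* = 3.344

In steady state, investment equals break-even investment: s·k^α = (n + δ)·k.
Rearranging, k^(1−α) = s / (n + δ).
k^0.73 = 0.14 / (0.028 + 0.030) = 0.14 / 0.058 = 2.4138
k* = 2.4138^(1/0.73) ≈ 3.3439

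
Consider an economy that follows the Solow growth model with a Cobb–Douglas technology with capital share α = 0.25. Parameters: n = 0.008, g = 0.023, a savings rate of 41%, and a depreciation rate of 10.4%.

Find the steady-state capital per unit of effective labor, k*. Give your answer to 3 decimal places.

k* ≈ 4.398

Steady state requires s·f(k) = (n + g + δ)·k, i.e. s·k^α = (n + g + δ)·k.
Dividing both sides by k: k^(1−α) = s / (n + g + δ).
k^0.75 = 0.41 / (0.008 + 0.023 + 0.104) = 0.41 / 0.135 = 3.0370
k* = 3.0370^(1/0.75) ≈ 4.3980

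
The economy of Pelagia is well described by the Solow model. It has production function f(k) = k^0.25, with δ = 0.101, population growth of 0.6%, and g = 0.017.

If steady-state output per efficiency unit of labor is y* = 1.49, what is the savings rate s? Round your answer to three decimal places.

In steady state, investment equals break-even investment: s·k^α = (n + g + δ)·k.
Since y* = [s/(n + g + δ)]^(α/(1−α)), we have s/(n + g + δ) = (y*)^((1−α)/α) = 1.49^3 = 3.3079.
Therefore s = 3.3079 × (n + g + δ) = 3.3079 × 0.124 = 0.4102.

s ≈ 0.410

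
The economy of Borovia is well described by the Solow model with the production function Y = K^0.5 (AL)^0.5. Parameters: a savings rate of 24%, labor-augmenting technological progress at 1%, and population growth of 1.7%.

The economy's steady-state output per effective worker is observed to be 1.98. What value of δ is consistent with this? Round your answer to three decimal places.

Steady state requires s·f(k) = (n + g + δ)·k, i.e. s·k^α = (n + g + δ)·k.
Since y* = [s/(n + g + δ)]^(α/(1−α)), we have s/(n + g + δ) = (y*)^((1−α)/α) = 1.98^1 = 1.9800.
Therefore n + g + δ = s / 1.9800 = 0.24 / 1.9800 = 0.1212, so δ = 0.1212 − 0.027 = 0.0942.

δ ≈ 0.094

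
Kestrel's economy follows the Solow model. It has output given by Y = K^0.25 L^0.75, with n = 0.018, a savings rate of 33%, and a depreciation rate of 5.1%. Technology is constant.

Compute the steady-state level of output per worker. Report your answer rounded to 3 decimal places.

At the steady state, Δk = 0, so s·k^α = (n + δ)·k.
Dividing both sides by k: k^(1−α) = s / (n + δ).
k^0.75 = 0.33 / (0.018 + 0.051) = 0.33 / 0.069 = 4.7826
k* = 4.7826^(1/0.75) ≈ 8.0578
y* = (k*)^α = 8.0578^0.25 ≈ 1.6848

y* = 1.685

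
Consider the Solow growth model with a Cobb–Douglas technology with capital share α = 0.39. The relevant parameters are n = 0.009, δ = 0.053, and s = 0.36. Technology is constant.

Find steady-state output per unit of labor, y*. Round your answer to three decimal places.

y* ≈ 3.079

At the steady state, Δk = 0, so s·k^α = (n + δ)·k.
Dividing both sides by k: k^(1−α) = s / (n + δ).
k^0.61 = 0.36 / (0.009 + 0.053) = 0.36 / 0.062 = 5.8065
k* = 5.8065^(1/0.61) ≈ 17.8780
y* = (k*)^α = 17.8780^0.39 ≈ 3.0790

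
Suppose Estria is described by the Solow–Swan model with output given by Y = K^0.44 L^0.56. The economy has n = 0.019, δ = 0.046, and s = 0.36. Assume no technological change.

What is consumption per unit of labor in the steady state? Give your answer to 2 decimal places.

c* = 2.46

At the steady state, Δk = 0, so s·k^α = (n + δ)·k.
Dividing both sides by k: k^(1−α) = s / (n + δ).
k^0.56 = 0.36 / (0.019 + 0.046) = 0.36 / 0.065 = 5.5385
k* = 5.5385^(1/0.56) ≈ 21.2562
y* = (k*)^α = 21.2562^0.44 ≈ 3.8379
c* = (1 − s)·y* = (1 − 0.36) × 3.8379 ≈ 2.4563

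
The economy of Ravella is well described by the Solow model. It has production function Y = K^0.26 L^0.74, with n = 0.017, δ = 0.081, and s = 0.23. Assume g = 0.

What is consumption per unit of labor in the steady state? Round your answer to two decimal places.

In steady state, investment equals break-even investment: s·k^α = (n + δ)·k.
Rearranging, k^(1−α) = s / (n + δ).
k^0.74 = 0.23 / (0.017 + 0.081) = 0.23 / 0.098 = 2.3469
k* = 2.3469^(1/0.74) ≈ 3.1671
y* = (k*)^α = 3.1671^0.26 ≈ 1.3495
c* = (1 − s)·y* = (1 − 0.23) × 1.3495 ≈ 1.0391

c* = 1.04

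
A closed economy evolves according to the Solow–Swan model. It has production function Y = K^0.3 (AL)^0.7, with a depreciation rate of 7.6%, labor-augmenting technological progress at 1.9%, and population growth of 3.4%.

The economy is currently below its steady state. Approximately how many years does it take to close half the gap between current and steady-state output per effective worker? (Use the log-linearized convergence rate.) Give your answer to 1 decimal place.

Near the steady state the convergence rate is λ = (1 − α)(n + g + δ).
λ = (1 − 0.3) × 0.129 = 0.7 × 0.129 = 0.0903
Half-life = ln 2 / λ = 0.6931 / 0.0903 ≈ 7.68 years

half-life ≈ 7.7 years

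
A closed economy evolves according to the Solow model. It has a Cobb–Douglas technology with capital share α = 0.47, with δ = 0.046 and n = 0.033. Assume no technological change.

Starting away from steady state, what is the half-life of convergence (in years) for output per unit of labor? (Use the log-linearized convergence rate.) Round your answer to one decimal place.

about 16.6 years

Near the steady state the convergence rate is λ = (1 − α)(n + δ).
λ = (1 − 0.47) × 0.079 = 0.53 × 0.079 = 0.04187
Half-life = ln 2 / λ = 0.6931 / 0.04187 ≈ 16.55 years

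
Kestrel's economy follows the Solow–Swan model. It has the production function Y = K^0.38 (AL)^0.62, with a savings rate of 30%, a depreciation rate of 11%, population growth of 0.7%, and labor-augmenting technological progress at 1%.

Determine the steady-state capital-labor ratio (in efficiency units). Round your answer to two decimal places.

At the steady state, Δk = 0, so s·k^α = (n + g + δ)·k.
Rearranging, k^(1−α) = s / (n + g + δ).
k^0.62 = 0.30 / (0.007 + 0.010 + 0.110) = 0.30 / 0.127 = 2.3622
k* = 2.3622^(1/0.62) ≈ 4.0006

k* ≈ 4.00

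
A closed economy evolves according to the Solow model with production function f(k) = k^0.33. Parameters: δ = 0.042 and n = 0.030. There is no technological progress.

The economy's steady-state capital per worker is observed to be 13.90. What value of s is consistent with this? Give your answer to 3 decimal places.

s ≈ 0.420

Steady state requires s·f(k) = (n + δ)·k, i.e. s·k^α = (n + δ)·k.
So s / (n + δ) = (k*)^(1−α) = 13.90^0.67 = 5.8320.
Therefore s = 5.8320 × (n + δ) = 5.8320 × 0.072 = 0.4199.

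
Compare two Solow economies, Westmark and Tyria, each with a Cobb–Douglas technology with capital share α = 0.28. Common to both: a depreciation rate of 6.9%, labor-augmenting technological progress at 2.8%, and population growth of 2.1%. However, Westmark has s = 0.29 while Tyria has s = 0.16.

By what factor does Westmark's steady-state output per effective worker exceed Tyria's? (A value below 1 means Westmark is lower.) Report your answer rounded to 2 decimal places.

Steady-state y* = [s/(n + g + δ)]^(α/(1−α)), so the ratio is [ (s_W/(n + g + δ)_W) / (s_T/(n + g + δ)_T) ]^0.3889.
s_W/(n + g + δ)_W = 0.29/0.118 = 2.4576; s_T/(n + g + δ)_T = 0.16/0.118 = 1.3559.
Ratio = (2.4576/1.3559)^0.3889 = 1.8125^0.3889 ≈ 1.2602

ratio ≈ 1.26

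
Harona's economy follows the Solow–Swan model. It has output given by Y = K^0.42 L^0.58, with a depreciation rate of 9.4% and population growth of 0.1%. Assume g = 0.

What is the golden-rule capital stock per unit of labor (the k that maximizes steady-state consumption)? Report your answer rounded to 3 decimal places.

The golden rule sets f'(k) = n + δ, i.e. α·k^(α−1) = n + δ.
So k^(1−α) = α / (n + δ) = 0.42 / 0.095 = 4.4211.
k_gold = 4.4211^(1/0.58) ≈ 12.9713

k_gold ≈ 12.971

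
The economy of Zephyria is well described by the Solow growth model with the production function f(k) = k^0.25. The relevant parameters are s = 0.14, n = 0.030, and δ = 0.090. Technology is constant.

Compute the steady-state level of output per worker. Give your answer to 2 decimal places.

y* ≈ 1.05

At the steady state, Δk = 0, so s·k^α = (n + δ)·k.
Dividing both sides by k: k^(1−α) = s / (n + δ).
k^0.75 = 0.14 / (0.030 + 0.090) = 0.14 / 0.120 = 1.1667
k* = 1.1667^(1/0.75) ≈ 1.2282
y* = (k*)^α = 1.2282^0.25 ≈ 1.0527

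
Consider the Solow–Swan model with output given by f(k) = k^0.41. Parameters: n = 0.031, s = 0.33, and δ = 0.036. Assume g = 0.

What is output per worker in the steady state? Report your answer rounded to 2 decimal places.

In steady state, investment equals break-even investment: s·k^α = (n + δ)·k.
Rearranging, k^(1−α) = s / (n + δ).
k^0.59 = 0.33 / (0.031 + 0.036) = 0.33 / 0.067 = 4.9254
k* = 4.9254^(1/0.59) ≈ 14.9152
y* = (k*)^α = 14.9152^0.41 ≈ 3.0282

y* = 3.03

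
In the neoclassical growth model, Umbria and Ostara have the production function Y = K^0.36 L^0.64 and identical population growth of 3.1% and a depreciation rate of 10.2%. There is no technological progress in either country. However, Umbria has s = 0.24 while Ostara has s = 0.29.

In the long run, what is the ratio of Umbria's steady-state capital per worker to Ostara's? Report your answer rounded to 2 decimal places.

Steady-state k* = [s/(n + δ)]^(1/(1−α)), so the ratio is [ (s_U/(n + δ)_U) / (s_O/(n + δ)_O) ]^1.5625.
s_U/(n + δ)_U = 0.24/0.133 = 1.8045; s_O/(n + δ)_O = 0.29/0.133 = 2.1805.
Ratio = (1.8045/2.1805)^1.5625 = 0.8276^1.5625 ≈ 0.7440

ratio ≈ 0.74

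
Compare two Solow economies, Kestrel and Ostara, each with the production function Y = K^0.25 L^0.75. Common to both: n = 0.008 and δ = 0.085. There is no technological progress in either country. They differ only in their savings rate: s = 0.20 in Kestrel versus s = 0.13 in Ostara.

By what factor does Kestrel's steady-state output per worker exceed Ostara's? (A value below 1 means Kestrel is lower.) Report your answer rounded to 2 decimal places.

ratio ≈ 1.15

Steady-state y* = [s/(n + δ)]^(α/(1−α)), so the ratio is [ (s_K/(n + δ)_K) / (s_O/(n + δ)_O) ]^0.3333.
s_K/(n + δ)_K = 0.20/0.093 = 2.1505; s_O/(n + δ)_O = 0.13/0.093 = 1.3978.
Ratio = (2.1505/1.3978)^0.3333 = 1.5385^0.3333 ≈ 1.1544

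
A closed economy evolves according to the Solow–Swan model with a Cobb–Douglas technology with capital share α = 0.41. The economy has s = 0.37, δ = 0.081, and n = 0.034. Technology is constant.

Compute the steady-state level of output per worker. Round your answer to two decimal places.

Steady state requires s·f(k) = (n + δ)·k, i.e. s·k^α = (n + δ)·k.
Dividing both sides by k: k^(1−α) = s / (n + δ).
k^0.59 = 0.37 / (0.034 + 0.081) = 0.37 / 0.115 = 3.2174
k* = 3.2174^(1/0.59) ≈ 7.2473
y* = (k*)^α = 7.2473^0.41 ≈ 2.2525

y* = 2.25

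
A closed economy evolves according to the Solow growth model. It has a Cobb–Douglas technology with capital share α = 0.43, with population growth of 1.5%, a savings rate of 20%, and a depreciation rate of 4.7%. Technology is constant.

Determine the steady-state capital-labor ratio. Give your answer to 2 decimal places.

k* = 7.80

Steady state requires s·f(k) = (n + δ)·k, i.e. s·k^α = (n + δ)·k.
Rearranging, k^(1−α) = s / (n + δ).
k^0.57 = 0.20 / (0.015 + 0.047) = 0.20 / 0.062 = 3.2258
k* = 3.2258^(1/0.57) ≈ 7.8045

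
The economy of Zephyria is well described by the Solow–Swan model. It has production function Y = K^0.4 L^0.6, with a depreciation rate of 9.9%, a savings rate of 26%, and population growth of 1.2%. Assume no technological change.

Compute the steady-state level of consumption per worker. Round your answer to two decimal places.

At the steady state, Δk = 0, so s·k^α = (n + δ)·k.
Rearranging, k^(1−α) = s / (n + δ).
k^0.6 = 0.26 / (0.012 + 0.099) = 0.26 / 0.111 = 2.3423
k* = 2.3423^(1/0.6) ≈ 4.1311
y* = (k*)^α = 4.1311^0.4 ≈ 1.7637
c* = (1 − s)·y* = (1 − 0.26) × 1.7637 ≈ 1.3051

c* ≈ 1.31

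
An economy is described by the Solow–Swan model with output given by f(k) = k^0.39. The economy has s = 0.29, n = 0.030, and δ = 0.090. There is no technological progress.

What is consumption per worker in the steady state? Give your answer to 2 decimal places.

c* = 1.25

At the steady state, Δk = 0, so s·k^α = (n + δ)·k.
Rearranging, k^(1−α) = s / (n + δ).
k^0.61 = 0.29 / (0.030 + 0.090) = 0.29 / 0.120 = 2.4167
k* = 2.4167^(1/0.61) ≈ 4.2485
y* = (k*)^α = 4.2485^0.39 ≈ 1.7580
c* = (1 − s)·y* = (1 − 0.29) × 1.7580 ≈ 1.2482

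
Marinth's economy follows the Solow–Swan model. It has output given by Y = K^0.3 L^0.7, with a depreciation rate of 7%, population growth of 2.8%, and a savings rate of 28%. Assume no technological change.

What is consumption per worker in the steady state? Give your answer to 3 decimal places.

c* ≈ 1.129

At the steady state, Δk = 0, so s·k^α = (n + δ)·k.
Rearranging, k^(1−α) = s / (n + δ).
k^0.7 = 0.28 / (0.028 + 0.070) = 0.28 / 0.098 = 2.8571
k* = 2.8571^(1/0.7) ≈ 4.4805
y* = (k*)^α = 4.4805^0.3 ≈ 1.5682
c* = (1 − s)·y* = (1 − 0.28) × 1.5682 ≈ 1.1291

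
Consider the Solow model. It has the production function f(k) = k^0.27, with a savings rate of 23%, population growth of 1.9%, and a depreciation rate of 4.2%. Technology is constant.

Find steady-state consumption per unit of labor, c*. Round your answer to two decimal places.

In steady state, investment equals break-even investment: s·k^α = (n + δ)·k.
Dividing both sides by k: k^(1−α) = s / (n + δ).
k^0.73 = 0.23 / (0.019 + 0.042) = 0.23 / 0.061 = 3.7705
k* = 3.7705^(1/0.73) ≈ 6.1601
y* = (k*)^α = 6.1601^0.27 ≈ 1.6338
c* = (1 − s)·y* = (1 − 0.23) × 1.6338 ≈ 1.2580

c* ≈ 1.26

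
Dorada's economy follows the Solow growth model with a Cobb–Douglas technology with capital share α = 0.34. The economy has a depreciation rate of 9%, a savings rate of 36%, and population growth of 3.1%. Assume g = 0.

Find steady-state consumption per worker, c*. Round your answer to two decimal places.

c* = 1.12

In steady state, investment equals break-even investment: s·k^α = (n + δ)·k.
Dividing both sides by k: k^(1−α) = s / (n + δ).
k^0.66 = 0.36 / (0.031 + 0.090) = 0.36 / 0.121 = 2.9752
k* = 2.9752^(1/0.66) ≈ 5.2173
y* = (k*)^α = 5.2173^0.34 ≈ 1.7536
c* = (1 − s)·y* = (1 − 0.36) × 1.7536 ≈ 1.1223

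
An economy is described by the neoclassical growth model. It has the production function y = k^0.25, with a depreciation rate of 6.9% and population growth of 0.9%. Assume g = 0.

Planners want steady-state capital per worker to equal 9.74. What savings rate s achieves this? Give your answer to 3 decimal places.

s ≈ 0.430

At the steady state, Δk = 0, so s·k^α = (n + δ)·k.
So s / (n + δ) = (k*)^(1−α) = 9.74^0.75 = 5.5134.
Therefore s = 5.5134 × (n + δ) = 5.5134 × 0.078 = 0.4300.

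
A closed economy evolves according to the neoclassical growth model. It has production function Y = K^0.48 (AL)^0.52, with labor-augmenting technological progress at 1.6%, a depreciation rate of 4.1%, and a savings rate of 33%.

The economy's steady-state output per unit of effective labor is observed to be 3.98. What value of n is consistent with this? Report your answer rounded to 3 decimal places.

n ≈ 0.017

In steady state, investment equals break-even investment: s·k^α = (n + g + δ)·k.
Since y* = [s/(n + g + δ)]^(α/(1−α)), we have s/(n + g + δ) = (y*)^((1−α)/α) = 3.98^1.0833 = 4.4653.
Therefore n + g + δ = s / 4.4653 = 0.33 / 4.4653 = 0.0739, so n = 0.0739 − 0.057 = 0.0169.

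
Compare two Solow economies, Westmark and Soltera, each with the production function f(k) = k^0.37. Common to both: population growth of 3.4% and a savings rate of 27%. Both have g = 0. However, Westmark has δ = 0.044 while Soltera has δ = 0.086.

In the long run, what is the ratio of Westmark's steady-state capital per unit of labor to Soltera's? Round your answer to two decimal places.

Steady-state k* = [s/(n + δ)]^(1/(1−α)), so the ratio is [ (s_W/(n + δ)_W) / (s_S/(n + δ)_S) ]^1.5873.
s_W/(n + δ)_W = 0.27/0.078 = 3.4615; s_S/(n + δ)_S = 0.27/0.120 = 2.2500.
Ratio = (3.4615/2.2500)^1.5873 = 1.5384^1.5873 ≈ 1.9812

ratio ≈ 1.98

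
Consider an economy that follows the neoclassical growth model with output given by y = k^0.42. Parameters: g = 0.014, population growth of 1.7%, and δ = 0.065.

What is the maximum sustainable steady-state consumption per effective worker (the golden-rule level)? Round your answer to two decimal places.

c_gold ≈ 1.69

At the golden rule, f'(k) = n + g + δ, so α·k^(α−1) = n + g + δ and k_gold = (α/(n + g + δ))^(1/(1−α)).
k_gold = (0.42/0.096)^(1/0.58) = 4.3750^1.7241 ≈ 12.7383
c_gold = f(k_gold) − (n + g + δ)·k_gold = 2.9117 − 0.096×12.7383 ≈ 1.6888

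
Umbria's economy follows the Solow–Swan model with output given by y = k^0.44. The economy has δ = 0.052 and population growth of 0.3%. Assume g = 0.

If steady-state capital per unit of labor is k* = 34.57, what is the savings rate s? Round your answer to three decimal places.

s ≈ 0.400

Steady state requires s·f(k) = (n + δ)·k, i.e. s·k^α = (n + δ)·k.
So s / (n + δ) = (k*)^(1−α) = 34.57^0.56 = 7.2723.
Therefore s = 7.2723 × (n + δ) = 7.2723 × 0.055 = 0.4000.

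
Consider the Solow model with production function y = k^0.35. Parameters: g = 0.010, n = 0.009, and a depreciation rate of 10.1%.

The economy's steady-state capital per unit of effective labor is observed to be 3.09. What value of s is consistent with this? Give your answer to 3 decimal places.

s ≈ 0.250

Steady state requires s·f(k) = (n + g + δ)·k, i.e. s·k^α = (n + g + δ)·k.
So s / (n + g + δ) = (k*)^(1−α) = 3.09^0.65 = 2.0820.
Therefore s = 2.0820 × (n + g + δ) = 2.0820 × 0.120 = 0.2498.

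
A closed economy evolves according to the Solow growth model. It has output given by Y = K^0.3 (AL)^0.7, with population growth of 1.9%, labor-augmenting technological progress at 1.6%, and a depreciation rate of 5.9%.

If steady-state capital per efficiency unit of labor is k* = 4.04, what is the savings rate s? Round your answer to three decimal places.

Steady state requires s·f(k) = (n + g + δ)·k, i.e. s·k^α = (n + g + δ)·k.
So s / (n + g + δ) = (k*)^(1−α) = 4.04^0.7 = 2.6575.
Therefore s = 2.6575 × (n + g + δ) = 2.6575 × 0.094 = 0.2498.

s ≈ 0.250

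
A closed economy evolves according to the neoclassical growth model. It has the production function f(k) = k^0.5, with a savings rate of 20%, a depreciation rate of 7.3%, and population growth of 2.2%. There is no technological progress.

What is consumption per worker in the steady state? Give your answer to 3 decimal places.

c* = 1.684

Steady state requires s·f(k) = (n + δ)·k, i.e. s·k^α = (n + δ)·k.
Rearranging, k^(1−α) = s / (n + δ).
k^0.5 = 0.20 / (0.022 + 0.073) = 0.20 / 0.095 = 2.1053
k* = 2.1053^(1/0.5) ≈ 4.4323
y* = (k*)^α = 4.4323^0.5 ≈ 2.1053
c* = (1 − s)·y* = (1 − 0.20) × 2.1053 ≈ 1.6842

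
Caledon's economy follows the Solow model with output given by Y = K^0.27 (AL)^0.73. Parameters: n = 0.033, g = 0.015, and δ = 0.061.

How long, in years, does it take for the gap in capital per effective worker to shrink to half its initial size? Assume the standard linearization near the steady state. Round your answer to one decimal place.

half-life ≈ 8.7 years

Near the steady state the convergence rate is λ = (1 − α)(n + g + δ).
λ = (1 − 0.27) × 0.109 = 0.73 × 0.109 = 0.07957
Half-life = ln 2 / λ = 0.6931 / 0.07957 ≈ 8.71 years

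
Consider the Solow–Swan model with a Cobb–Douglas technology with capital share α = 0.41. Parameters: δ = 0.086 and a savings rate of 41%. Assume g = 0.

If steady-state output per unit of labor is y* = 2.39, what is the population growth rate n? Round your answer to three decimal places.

n ≈ 0.031

In steady state, investment equals break-even investment: s·k^α = (n + δ)·k.
Since y* = [s/(n + δ)]^(α/(1−α)), we have s/(n + δ) = (y*)^((1−α)/α) = 2.39^1.439 = 3.5036.
Therefore n + δ = s / 3.5036 = 0.41 / 3.5036 = 0.1170, so n = 0.1170 − 0.086 = 0.0310.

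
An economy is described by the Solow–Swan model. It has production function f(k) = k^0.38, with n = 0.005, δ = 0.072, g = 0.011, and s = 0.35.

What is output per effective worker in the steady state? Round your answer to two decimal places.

In steady state, investment equals break-even investment: s·k^α = (n + g + δ)·k.
Rearranging, k^(1−α) = s / (n + g + δ).
k^0.62 = 0.35 / (0.005 + 0.011 + 0.072) = 0.35 / 0.088 = 3.9773
k* = 3.9773^(1/0.62) ≈ 9.2700
y* = (k*)^α = 9.2700^0.38 ≈ 2.3307

y* ≈ 2.33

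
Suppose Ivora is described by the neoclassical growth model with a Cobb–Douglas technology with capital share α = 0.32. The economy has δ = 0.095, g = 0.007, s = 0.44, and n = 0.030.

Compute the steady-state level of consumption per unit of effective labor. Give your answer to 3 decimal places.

At the steady state, Δk = 0, so s·k^α = (n + g + δ)·k.
Dividing both sides by k: k^(1−α) = s / (n + g + δ).
k^0.68 = 0.44 / (0.030 + 0.007 + 0.095) = 0.44 / 0.132 = 3.3333
k* = 3.3333^(1/0.68) ≈ 5.8740
y* = (k*)^α = 5.8740^0.32 ≈ 1.7622
c* = (1 − s)·y* = (1 − 0.44) × 1.7622 ≈ 0.9868

c* ≈ 0.987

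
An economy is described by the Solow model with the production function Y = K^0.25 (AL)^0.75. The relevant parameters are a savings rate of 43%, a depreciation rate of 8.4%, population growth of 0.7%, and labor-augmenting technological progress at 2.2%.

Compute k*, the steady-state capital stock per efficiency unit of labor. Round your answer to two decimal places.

k* ≈ 5.94

Steady state requires s·f(k) = (n + g + δ)·k, i.e. s·k^α = (n + g + δ)·k.
Dividing both sides by k: k^(1−α) = s / (n + g + δ).
k^0.75 = 0.43 / (0.007 + 0.022 + 0.084) = 0.43 / 0.113 = 3.8053
k* = 3.8053^(1/0.75) ≈ 5.9409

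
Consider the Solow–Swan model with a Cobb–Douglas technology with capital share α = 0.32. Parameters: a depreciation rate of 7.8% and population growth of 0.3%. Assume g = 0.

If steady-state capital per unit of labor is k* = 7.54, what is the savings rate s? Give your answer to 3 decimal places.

At the steady state, Δk = 0, so s·k^α = (n + δ)·k.
So s / (n + δ) = (k*)^(1−α) = 7.54^0.68 = 3.9501.
Therefore s = 3.9501 × (n + δ) = 3.9501 × 0.081 = 0.3200.

s ≈ 0.320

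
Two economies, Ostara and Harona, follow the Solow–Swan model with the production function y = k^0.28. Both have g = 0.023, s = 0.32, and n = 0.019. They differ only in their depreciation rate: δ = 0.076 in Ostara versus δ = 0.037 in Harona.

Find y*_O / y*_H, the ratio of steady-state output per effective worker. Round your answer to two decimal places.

y*_O / y*_H ≈ 0.86

Steady-state y* = [s/(n + g + δ)]^(α/(1−α)), so the ratio is [ (s_O/(n + g + δ)_O) / (s_H/(n + g + δ)_H) ]^0.3889.
s_O/(n + g + δ)_O = 0.32/0.118 = 2.7119; s_H/(n + g + δ)_H = 0.32/0.079 = 4.0506.
Ratio = (2.7119/4.0506)^0.3889 = 0.6695^0.3889 ≈ 0.8555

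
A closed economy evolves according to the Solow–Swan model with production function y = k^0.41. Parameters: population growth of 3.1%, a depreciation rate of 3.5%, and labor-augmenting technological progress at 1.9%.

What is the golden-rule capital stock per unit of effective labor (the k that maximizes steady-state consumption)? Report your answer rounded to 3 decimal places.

k_gold ≈ 14.396

The golden rule sets f'(k) = n + g + δ, i.e. α·k^(α−1) = n + g + δ.
So k^(1−α) = α / (n + g + δ) = 0.41 / 0.085 = 4.8235.
k_gold = 4.8235^(1/0.59) ≈ 14.3960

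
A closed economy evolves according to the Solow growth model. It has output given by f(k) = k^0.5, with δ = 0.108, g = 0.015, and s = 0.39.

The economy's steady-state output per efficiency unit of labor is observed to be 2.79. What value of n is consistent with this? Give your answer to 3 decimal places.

Steady state requires s·f(k) = (n + g + δ)·k, i.e. s·k^α = (n + g + δ)·k.
Since y* = [s/(n + g + δ)]^(α/(1−α)), we have s/(n + g + δ) = (y*)^((1−α)/α) = 2.79^1 = 2.7900.
Therefore n + g + δ = s / 2.7900 = 0.39 / 2.7900 = 0.1398, so n = 0.1398 − 0.123 = 0.0168.

n ≈ 0.017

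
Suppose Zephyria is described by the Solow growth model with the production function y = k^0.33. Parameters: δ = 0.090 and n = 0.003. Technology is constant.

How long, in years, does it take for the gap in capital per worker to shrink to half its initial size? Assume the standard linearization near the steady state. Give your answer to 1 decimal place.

half-life ≈ 11.1 years

Near the steady state the convergence rate is λ = (1 − α)(n + δ).
λ = (1 − 0.33) × 0.093 = 0.67 × 0.093 = 0.06231
Half-life = ln 2 / λ = 0.6931 / 0.06231 ≈ 11.12 years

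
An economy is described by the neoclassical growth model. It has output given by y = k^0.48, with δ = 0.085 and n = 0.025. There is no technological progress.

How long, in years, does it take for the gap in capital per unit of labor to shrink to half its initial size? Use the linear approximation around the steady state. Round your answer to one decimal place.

Near the steady state the convergence rate is λ = (1 − α)(n + δ).
λ = (1 − 0.48) × 0.110 = 0.52 × 0.110 = 0.0572
Half-life = ln 2 / λ = 0.6931 / 0.0572 ≈ 12.12 years

about 12.1 years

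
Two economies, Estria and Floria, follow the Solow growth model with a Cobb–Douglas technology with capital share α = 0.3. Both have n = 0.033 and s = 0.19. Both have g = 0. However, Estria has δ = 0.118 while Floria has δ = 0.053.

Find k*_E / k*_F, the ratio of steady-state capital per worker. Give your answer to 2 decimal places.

Steady-state k* = [s/(n + δ)]^(1/(1−α)), so the ratio is [ (s_E/(n + δ)_E) / (s_F/(n + δ)_F) ]^1.4286.
s_E/(n + δ)_E = 0.19/0.151 = 1.2583; s_F/(n + δ)_F = 0.19/0.086 = 2.2093.
Ratio = (1.2583/2.2093)^1.4286 = 0.5695^1.4286 ≈ 0.4474

k*_E / k*_F ≈ 0.45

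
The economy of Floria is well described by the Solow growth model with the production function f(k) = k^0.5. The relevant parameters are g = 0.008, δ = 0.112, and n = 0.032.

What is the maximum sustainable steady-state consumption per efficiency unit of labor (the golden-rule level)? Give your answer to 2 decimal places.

c_gold ≈ 1.64

At the golden rule, f'(k) = n + g + δ, so α·k^(α−1) = n + g + δ and k_gold = (α/(n + g + δ))^(1/(1−α)).
k_gold = (0.5/0.152)^(1/0.5) = 3.2895^2 ≈ 10.8208
c_gold = f(k_gold) − (n + g + δ)·k_gold = 3.2895 − 0.152×10.8208 ≈ 1.6447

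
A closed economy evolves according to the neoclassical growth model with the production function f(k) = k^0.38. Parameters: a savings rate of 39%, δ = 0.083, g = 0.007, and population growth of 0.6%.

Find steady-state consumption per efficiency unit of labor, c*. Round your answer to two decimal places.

c* ≈ 1.44

Steady state requires s·f(k) = (n + g + δ)·k, i.e. s·k^α = (n + g + δ)·k.
Rearranging, k^(1−α) = s / (n + g + δ).
k^0.62 = 0.39 / (0.006 + 0.007 + 0.083) = 0.39 / 0.096 = 4.0625
k* = 4.0625^(1/0.62) ≈ 9.5923
y* = (k*)^α = 9.5923^0.38 ≈ 2.3612
c* = (1 − s)·y* = (1 − 0.39) × 2.3612 ≈ 1.4403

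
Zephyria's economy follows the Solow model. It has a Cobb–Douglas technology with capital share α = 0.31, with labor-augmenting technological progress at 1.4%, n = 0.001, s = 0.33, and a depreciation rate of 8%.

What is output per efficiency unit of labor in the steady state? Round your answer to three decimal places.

y* = 1.750

Steady state requires s·f(k) = (n + g + δ)·k, i.e. s·k^α = (n + g + δ)·k.
Dividing both sides by k: k^(1−α) = s / (n + g + δ).
k^0.69 = 0.33 / (0.001 + 0.014 + 0.080) = 0.33 / 0.095 = 3.4737
k* = 3.4737^(1/0.69) ≈ 6.0779
y* = (k*)^α = 6.0779^0.31 ≈ 1.7497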